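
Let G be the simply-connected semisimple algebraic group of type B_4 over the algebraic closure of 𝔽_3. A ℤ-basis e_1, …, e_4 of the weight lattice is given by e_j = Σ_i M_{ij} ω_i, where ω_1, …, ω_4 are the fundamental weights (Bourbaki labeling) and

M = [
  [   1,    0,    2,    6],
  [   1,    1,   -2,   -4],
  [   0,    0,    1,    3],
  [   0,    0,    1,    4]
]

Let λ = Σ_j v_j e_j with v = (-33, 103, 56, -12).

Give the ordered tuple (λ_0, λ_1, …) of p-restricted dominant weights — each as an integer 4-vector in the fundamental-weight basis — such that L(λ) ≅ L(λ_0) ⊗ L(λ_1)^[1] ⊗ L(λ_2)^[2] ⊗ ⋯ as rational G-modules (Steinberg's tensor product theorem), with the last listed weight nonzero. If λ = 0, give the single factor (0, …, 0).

((1, 0, 2, 2), (2, 2, 0, 2), (0, 0, 2, 0))

Compute c_i = Σ_j M_{ij} v_j with v = (-33, 103, 56, -12):
  c_1 = (1)·(-33) + 0·103 + 2·56 + (6)·(-12) = 7
  c_2 = (1)·(-33) + 1·103 + (-2)·(56) + (-4)·(-12) = 6
  c_3 = (0)·(-33) + 0·103 + 1·56 + (3)·(-12) = 20
  c_4 = (0)·(-33) + 0·103 + 1·56 + (4)·(-12) = 8
Writing each c_i in base p = 3:
  c_1 = 7 = 1·3^0 + 2·3^1
  c_2 = 6 = 0·3^0 + 2·3^1
  c_3 = 20 = 2·3^0 + 0·3^1 + 2·3^2
  c_4 = 8 = 2·3^0 + 2·3^1
p-restricted factor λ_0 = (1, 0, 2, 2)
p-restricted factor λ_1 = (2, 2, 0, 2)
p-restricted factor λ_2 = (0, 0, 2, 0)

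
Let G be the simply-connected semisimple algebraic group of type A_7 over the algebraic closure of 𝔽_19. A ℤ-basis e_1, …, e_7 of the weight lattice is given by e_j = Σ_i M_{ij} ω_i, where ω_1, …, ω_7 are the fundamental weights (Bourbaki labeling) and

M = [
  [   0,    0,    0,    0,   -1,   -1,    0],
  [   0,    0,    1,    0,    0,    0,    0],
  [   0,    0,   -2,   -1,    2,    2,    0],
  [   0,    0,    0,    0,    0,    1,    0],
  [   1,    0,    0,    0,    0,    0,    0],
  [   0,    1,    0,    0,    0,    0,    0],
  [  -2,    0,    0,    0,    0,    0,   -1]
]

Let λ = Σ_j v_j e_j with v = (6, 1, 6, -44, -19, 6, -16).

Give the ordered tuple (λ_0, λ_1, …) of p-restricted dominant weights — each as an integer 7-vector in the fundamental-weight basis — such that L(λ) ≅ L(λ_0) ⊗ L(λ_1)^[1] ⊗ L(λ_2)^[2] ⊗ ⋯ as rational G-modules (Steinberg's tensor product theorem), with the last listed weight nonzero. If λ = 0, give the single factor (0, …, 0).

((13, 6, 6, 6, 6, 1, 4),)

Compute c_i = Σ_j M_{ij} v_j with v = (6, 1, 6, -44, -19, 6, -16):
  c_1 = 0*6 + 0*1 + 0*6 + 0*-44 + -1*-19 + -1*6 + 0*-16 = 13
  c_2 = 0*6 + 0*1 + 1*6 + 0*-44 + 0*-19 + 0*6 + 0*-16 = 6
  c_3 = 0*6 + 0*1 + -2*6 + -1*-44 + 2*-19 + 2*6 + 0*-16 = 6
  c_4 = 0*6 + 0*1 + 0*6 + 0*-44 + 0*-19 + 1*6 + 0*-16 = 6
  c_5 = 1*6 + 0*1 + 0*6 + 0*-44 + 0*-19 + 0*6 + 0*-16 = 6
  c_6 = 0*6 + 1*1 + 0*6 + 0*-44 + 0*-19 + 0*6 + 0*-16 = 1
  c_7 = -2*6 + 0*1 + 0*6 + 0*-44 + 0*-19 + 0*6 + -1*-16 = 4
Base-19 expansion of each c_i:
  c_1 = 13 = 13·19^0
  c_2 = 6 = 6·19^0
  c_3 = 6 = 6·19^0
  c_4 = 6 = 6·19^0
  c_5 = 6 = 6·19^0
  c_6 = 1 = 1·19^0
  c_7 = 4 = 4·19^0
p-restricted factor λ_0 = (13, 6, 6, 6, 6, 1, 4)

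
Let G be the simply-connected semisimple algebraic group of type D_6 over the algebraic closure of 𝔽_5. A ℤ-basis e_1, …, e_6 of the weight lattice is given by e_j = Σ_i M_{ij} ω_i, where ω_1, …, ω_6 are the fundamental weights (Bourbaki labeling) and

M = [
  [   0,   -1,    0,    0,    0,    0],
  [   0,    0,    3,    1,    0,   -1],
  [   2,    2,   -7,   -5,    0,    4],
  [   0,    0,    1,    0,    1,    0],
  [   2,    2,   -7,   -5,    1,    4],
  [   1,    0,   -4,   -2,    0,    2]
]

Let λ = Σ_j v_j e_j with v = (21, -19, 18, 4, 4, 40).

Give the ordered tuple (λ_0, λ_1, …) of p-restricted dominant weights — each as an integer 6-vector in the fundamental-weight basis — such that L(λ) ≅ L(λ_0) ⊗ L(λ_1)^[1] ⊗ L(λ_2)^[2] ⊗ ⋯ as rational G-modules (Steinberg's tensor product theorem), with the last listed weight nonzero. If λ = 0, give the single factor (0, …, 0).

((4, 3, 3, 2, 2, 1), (3, 3, 3, 4, 4, 4))

Change of basis e → ω: c = M·v where v = (21, -19, 18, 4, 4, 40):
  c_1 = (0)·(21) + (-1)·(-19) + (0)·(18) + (0)·(4) + (0)·(4) + (0)·(40) = 19
  c_2 = (0)·(21) + (0)·(-19) + (3)·(18) + (1)·(4) + (0)·(4) + (-1)·(40) = 18
  c_3 = (2)·(21) + (2)·(-19) + (-7)·(18) + (-5)·(4) + (0)·(4) + (4)·(40) = 18
  c_4 = (0)·(21) + (0)·(-19) + (1)·(18) + (0)·(4) + (1)·(4) + (0)·(40) = 22
  c_5 = (2)·(21) + (2)·(-19) + (-7)·(18) + (-5)·(4) + (1)·(4) + (4)·(40) = 22
  c_6 = (1)·(21) + (0)·(-19) + (-4)·(18) + (-2)·(4) + (0)·(4) + (2)·(40) = 21
p = 5; digits c_i = Σ_j d_{ij}·5^j, 0 ≤ d_{ij} < 5:
  c_1 = 19 = 4·5^0 + 3·5^1
  c_2 = 18 = 3·5^0 + 3·5^1
  c_3 = 18 = 3·5^0 + 3·5^1
  c_4 = 22 = 2·5^0 + 4·5^1
  c_5 = 22 = 2·5^0 + 4·5^1
  c_6 = 21 = 1·5^0 + 4·5^1
Factor λ_0 = (4, 3, 3, 2, 2, 1)
Factor λ_1 = (3, 3, 3, 4, 4, 4)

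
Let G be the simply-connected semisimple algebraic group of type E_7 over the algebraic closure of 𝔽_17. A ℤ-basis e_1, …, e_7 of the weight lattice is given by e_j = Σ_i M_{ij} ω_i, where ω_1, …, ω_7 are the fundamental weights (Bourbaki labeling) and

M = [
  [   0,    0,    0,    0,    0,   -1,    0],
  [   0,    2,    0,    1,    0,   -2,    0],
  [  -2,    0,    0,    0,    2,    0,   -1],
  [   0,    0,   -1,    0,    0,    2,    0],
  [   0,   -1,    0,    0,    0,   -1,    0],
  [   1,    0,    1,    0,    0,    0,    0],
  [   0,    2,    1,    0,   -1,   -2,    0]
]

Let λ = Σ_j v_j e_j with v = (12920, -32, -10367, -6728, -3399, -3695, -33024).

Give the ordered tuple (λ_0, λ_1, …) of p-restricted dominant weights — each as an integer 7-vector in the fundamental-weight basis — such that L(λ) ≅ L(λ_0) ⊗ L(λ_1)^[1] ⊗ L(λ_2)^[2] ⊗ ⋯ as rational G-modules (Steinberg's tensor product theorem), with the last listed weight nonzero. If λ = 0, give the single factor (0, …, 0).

((6, 3, 12, 2, 4, 3, 1), (13, 1, 5, 5, 15, 14, 4), (12, 2, 1, 10, 12, 8, 1))

ω-coordinates c = M·v, v = (12920, -32, -10367, -6728, -3399, -3695, -33024):
  c_1 = 0·12920 + (0)·(-32) + (0)·(-10367) + (0)·(-6728) + (0)·(-3399) + (-1)·(-3695) + (0)·(-33024) = 3695
  c_2 = 0·12920 + (2)·(-32) + (0)·(-10367) + (1)·(-6728) + (0)·(-3399) + (-2)·(-3695) + (0)·(-33024) = 598
  c_3 = (-2)·(12920) + (0)·(-32) + (0)·(-10367) + (0)·(-6728) + (2)·(-3399) + (0)·(-3695) + (-1)·(-33024) = 386
  c_4 = 0·12920 + (0)·(-32) + (-1)·(-10367) + (0)·(-6728) + (0)·(-3399) + (2)·(-3695) + (0)·(-33024) = 2977
  c_5 = 0·12920 + (-1)·(-32) + (0)·(-10367) + (0)·(-6728) + (0)·(-3399) + (-1)·(-3695) + (0)·(-33024) = 3727
  c_6 = 1·12920 + (0)·(-32) + (1)·(-10367) + (0)·(-6728) + (0)·(-3399) + (0)·(-3695) + (0)·(-33024) = 2553
  c_7 = 0·12920 + (2)·(-32) + (1)·(-10367) + (0)·(-6728) + (-1)·(-3399) + (-2)·(-3695) + (0)·(-33024) = 358
Expand coordinatewise in base 17:
  c_1 = 3695 = 6·17^0 + 13·17^1 + 12·17^2
  c_2 = 598 = 3·17^0 + 1·17^1 + 2·17^2
  c_3 = 386 = 12·17^0 + 5·17^1 + 1·17^2
  c_4 = 2977 = 2·17^0 + 5·17^1 + 10·17^2
  c_5 = 3727 = 4·17^0 + 15·17^1 + 12·17^2
  c_6 = 2553 = 3·17^0 + 14·17^1 + 8·17^2
  c_7 = 358 = 1·17^0 + 4·17^1 + 1·17^2
p-restricted factor λ_0 = (6, 3, 12, 2, 4, 3, 1)
p-restricted factor λ_1 = (13, 1, 5, 5, 15, 14, 4)
p-restricted factor λ_2 = (12, 2, 1, 10, 12, 8, 1)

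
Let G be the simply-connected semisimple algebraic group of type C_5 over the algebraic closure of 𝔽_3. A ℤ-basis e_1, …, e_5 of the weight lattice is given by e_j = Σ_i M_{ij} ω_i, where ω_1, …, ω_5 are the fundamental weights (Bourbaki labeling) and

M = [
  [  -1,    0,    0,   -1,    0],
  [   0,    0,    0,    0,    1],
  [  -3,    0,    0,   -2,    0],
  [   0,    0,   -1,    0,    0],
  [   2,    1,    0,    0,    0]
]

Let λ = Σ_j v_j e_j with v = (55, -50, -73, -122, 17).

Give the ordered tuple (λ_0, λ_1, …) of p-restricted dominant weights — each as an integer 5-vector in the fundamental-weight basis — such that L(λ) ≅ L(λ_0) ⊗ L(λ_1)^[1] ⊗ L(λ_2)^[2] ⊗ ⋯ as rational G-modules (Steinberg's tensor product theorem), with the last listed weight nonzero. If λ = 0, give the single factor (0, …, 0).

Change of basis e → ω: c = M·v where v = (55, -50, -73, -122, 17):
  c_1 = (-1)·(55) + (0)·(-50) + (0)·(-73) + (-1)·(-122) + 0·17 = 67
  c_2 = 0·55 + (0)·(-50) + (0)·(-73) + (0)·(-122) + 1·17 = 17
  c_3 = (-3)·(55) + (0)·(-50) + (0)·(-73) + (-2)·(-122) + 0·17 = 79
  c_4 = 0·55 + (0)·(-50) + (-1)·(-73) + (0)·(-122) + 0·17 = 73
  c_5 = 2·55 + (1)·(-50) + (0)·(-73) + (0)·(-122) + 0·17 = 60
p = 3; digits c_i = Σ_j d_{ij}·3^j, 0 ≤ d_{ij} < 3:
  c_1 = 67 = 1·3^0 + 1·3^1 + 1·3^2 + 2·3^3
  c_2 = 17 = 2·3^0 + 2·3^1 + 1·3^2
  c_3 = 79 = 1·3^0 + 2·3^1 + 2·3^2 + 2·3^3
  c_4 = 73 = 1·3^0 + 0·3^1 + 2·3^2 + 2·3^3
  c_5 = 60 = 0·3^0 + 2·3^1 + 0·3^2 + 2·3^3
λ_0 = (1, 2, 1, 1, 0)
λ_1 = (1, 2, 2, 0, 2)
λ_2 = (1, 1, 2, 2, 0)
λ_3 = (2, 0, 2, 2, 2)

((1, 2, 1, 1, 0), (1, 2, 2, 0, 2), (1, 1, 2, 2, 0), (2, 0, 2, 2, 2))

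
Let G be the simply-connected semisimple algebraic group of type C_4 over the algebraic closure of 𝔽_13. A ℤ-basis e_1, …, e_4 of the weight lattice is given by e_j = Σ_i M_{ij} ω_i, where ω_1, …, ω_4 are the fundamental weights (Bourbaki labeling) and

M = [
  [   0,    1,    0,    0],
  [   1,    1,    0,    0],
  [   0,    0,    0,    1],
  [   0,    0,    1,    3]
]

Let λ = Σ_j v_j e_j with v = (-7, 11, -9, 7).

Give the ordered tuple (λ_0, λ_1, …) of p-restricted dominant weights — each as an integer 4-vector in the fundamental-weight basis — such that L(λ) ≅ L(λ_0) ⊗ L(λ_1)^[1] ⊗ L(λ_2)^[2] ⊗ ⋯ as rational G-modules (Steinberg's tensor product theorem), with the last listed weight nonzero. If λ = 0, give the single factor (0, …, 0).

Converting to the ω-basis (c_i = row i of M dotted with v = (-7, 11, -9, 7)):
  c_1 = (0)·(-7) + 1·11 + (0)·(-9) + 0·7 = 11
  c_2 = (1)·(-7) + 1·11 + (0)·(-9) + 0·7 = 4
  c_3 = (0)·(-7) + 0·11 + (0)·(-9) + 1·7 = 7
  c_4 = (0)·(-7) + 0·11 + (1)·(-9) + 3·7 = 12
Writing each c_i in base p = 13:
  c_1 = 11 = 11·13^0
  c_2 = 4 = 4·13^0
  c_3 = 7 = 7·13^0
  c_4 = 12 = 12·13^0
Factor λ_0 = (11, 4, 7, 12)

((11, 4, 7, 12),)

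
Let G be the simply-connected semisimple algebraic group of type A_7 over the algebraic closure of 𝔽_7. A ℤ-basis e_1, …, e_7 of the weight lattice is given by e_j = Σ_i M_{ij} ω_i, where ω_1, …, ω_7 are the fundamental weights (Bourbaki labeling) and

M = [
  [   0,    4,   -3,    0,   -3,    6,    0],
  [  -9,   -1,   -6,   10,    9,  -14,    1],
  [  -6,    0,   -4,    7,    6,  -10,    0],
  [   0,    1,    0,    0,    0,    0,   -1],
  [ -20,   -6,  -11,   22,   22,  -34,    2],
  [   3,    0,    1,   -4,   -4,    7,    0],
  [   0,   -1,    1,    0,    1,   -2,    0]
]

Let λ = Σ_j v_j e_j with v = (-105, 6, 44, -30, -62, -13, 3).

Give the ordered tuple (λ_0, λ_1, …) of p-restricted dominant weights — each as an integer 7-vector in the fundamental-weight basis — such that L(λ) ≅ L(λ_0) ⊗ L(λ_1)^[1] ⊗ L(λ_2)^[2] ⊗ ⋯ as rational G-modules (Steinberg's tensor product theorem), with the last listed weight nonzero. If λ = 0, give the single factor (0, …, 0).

Compute c_i = Σ_j M_{ij} v_j with v = (-105, 6, 44, -30, -62, -13, 3):
  c_1 = (0)·(-105) + 4·6 + (-3)·(44) + (0)·(-30) + (-3)·(-62) + (6)·(-13) + 0·3 = 0
  c_2 = (-9)·(-105) + (-1)·(6) + (-6)·(44) + (10)·(-30) + (9)·(-62) + (-14)·(-13) + 1·3 = 2
  c_3 = (-6)·(-105) + 0·6 + (-4)·(44) + (7)·(-30) + (6)·(-62) + (-10)·(-13) + 0·3 = 2
  c_4 = (0)·(-105) + 1·6 + 0·44 + (0)·(-30) + (0)·(-62) + (0)·(-13) + (-1)·(3) = 3
  c_5 = (-20)·(-105) + (-6)·(6) + (-11)·(44) + (22)·(-30) + (22)·(-62) + (-34)·(-13) + 2·3 = 4
  c_6 = (3)·(-105) + 0·6 + 1·44 + (-4)·(-30) + (-4)·(-62) + (7)·(-13) + 0·3 = 6
  c_7 = (0)·(-105) + (-1)·(6) + 1·44 + (0)·(-30) + (1)·(-62) + (-2)·(-13) + 0·3 = 2
p = 7; digits c_i = Σ_j d_{ij}·7^j, 0 ≤ d_{ij} < 7:
  c_1 = 0
  c_2 = 2 = 2·7^0
  c_3 = 2 = 2·7^0
  c_4 = 3 = 3·7^0
  c_5 = 4 = 4·7^0
  c_6 = 6 = 6·7^0
  c_7 = 2 = 2·7^0
Factor λ_0 = (0, 2, 2, 3, 4, 6, 2)

((0, 2, 2, 3, 4, 6, 2),)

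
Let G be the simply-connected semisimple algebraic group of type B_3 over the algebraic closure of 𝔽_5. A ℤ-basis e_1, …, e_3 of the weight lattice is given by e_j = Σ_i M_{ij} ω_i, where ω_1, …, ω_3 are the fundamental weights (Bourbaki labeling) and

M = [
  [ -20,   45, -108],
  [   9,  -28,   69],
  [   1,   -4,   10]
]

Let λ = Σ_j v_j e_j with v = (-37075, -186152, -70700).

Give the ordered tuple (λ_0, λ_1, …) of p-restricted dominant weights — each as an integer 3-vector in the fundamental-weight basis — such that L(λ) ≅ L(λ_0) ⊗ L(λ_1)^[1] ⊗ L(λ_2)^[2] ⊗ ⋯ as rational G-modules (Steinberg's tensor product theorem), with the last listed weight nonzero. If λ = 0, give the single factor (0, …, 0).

ω-coordinates c = M·v, v = (-37075, -186152, -70700):
  c_1 = -20*-37075 + 45*-186152 + -108*-70700 = 260
  c_2 = 9*-37075 + -28*-186152 + 69*-70700 = 281
  c_3 = 1*-37075 + -4*-186152 + 10*-70700 = 533
p = 5; digits c_i = Σ_j d_{ij}·5^j, 0 ≤ d_{ij} < 5:
  c_1 = 260 = 0·5^0 + 2·5^1 + 0·5^2 + 2·5^3
  c_2 = 281 = 1·5^0 + 1·5^1 + 1·5^2 + 2·5^3
  c_3 = 533 = 3·5^0 + 1·5^1 + 1·5^2 + 4·5^3
p-restricted factor λ_0 = (0, 1, 3)
p-restricted factor λ_1 = (2, 1, 1)
p-restricted factor λ_2 = (0, 1, 1)
p-restricted factor λ_3 = (2, 2, 4)

((0, 1, 3), (2, 1, 1), (0, 1, 1), (2, 2, 4))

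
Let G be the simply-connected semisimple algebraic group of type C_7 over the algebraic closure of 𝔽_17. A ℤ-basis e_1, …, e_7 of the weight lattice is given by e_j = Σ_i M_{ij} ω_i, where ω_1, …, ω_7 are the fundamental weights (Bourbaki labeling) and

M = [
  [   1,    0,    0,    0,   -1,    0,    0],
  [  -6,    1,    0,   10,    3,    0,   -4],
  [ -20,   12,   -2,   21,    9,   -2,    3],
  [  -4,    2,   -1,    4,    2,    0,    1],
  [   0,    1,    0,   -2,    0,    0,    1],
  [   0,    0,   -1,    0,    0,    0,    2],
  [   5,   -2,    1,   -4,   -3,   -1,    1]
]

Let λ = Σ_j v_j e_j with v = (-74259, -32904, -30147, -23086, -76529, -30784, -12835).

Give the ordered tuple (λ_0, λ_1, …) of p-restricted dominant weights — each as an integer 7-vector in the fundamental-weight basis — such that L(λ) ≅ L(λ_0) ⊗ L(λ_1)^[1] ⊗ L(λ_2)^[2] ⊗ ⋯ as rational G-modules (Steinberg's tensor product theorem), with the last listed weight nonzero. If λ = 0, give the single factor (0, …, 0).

In the fundamental-weight basis, λ has coordinates c = M·v (v = (-74259, -32904, -30147, -23086, -76529, -30784, -12835)):
  c_1 = (1)·(-74259) + (0)·(-32904) + (0)·(-30147) + (0)·(-23086) + (-1)·(-76529) + (0)·(-30784) + (0)·(-12835) = 2270
  c_2 = (-6)·(-74259) + (1)·(-32904) + (0)·(-30147) + (10)·(-23086) + (3)·(-76529) + (0)·(-30784) + (-4)·(-12835) = 3543
  c_3 = (-20)·(-74259) + (12)·(-32904) + (-2)·(-30147) + (21)·(-23086) + (9)·(-76529) + (-2)·(-30784) + (3)·(-12835) = 122
  c_4 = (-4)·(-74259) + (2)·(-32904) + (-1)·(-30147) + (4)·(-23086) + (2)·(-76529) + (0)·(-30784) + (1)·(-12835) = 3138
  c_5 = (0)·(-74259) + (1)·(-32904) + (0)·(-30147) + (-2)·(-23086) + (0)·(-76529) + (0)·(-30784) + (1)·(-12835) = 433
  c_6 = (0)·(-74259) + (0)·(-32904) + (-1)·(-30147) + (0)·(-23086) + (0)·(-76529) + (0)·(-30784) + (2)·(-12835) = 4477
  c_7 = (5)·(-74259) + (-2)·(-32904) + (1)·(-30147) + (-4)·(-23086) + (-3)·(-76529) + (-1)·(-30784) + (1)·(-12835) = 4246
Writing each c_i in base p = 17:
  c_1 = 2270 = 9·17^0 + 14·17^1 + 7·17^2
  c_2 = 3543 = 7·17^0 + 4·17^1 + 12·17^2
  c_3 = 122 = 3·17^0 + 7·17^1
  c_4 = 3138 = 10·17^0 + 14·17^1 + 10·17^2
  c_5 = 433 = 8·17^0 + 8·17^1 + 1·17^2
  c_6 = 4477 = 6·17^0 + 8·17^1 + 15·17^2
  c_7 = 4246 = 13·17^0 + 11·17^1 + 14·17^2
p-restricted factor λ_0 = (9, 7, 3, 10, 8, 6, 13)
p-restricted factor λ_1 = (14, 4, 7, 14, 8, 8, 11)
p-restricted factor λ_2 = (7, 12, 0, 10, 1, 15, 14)

((9, 7, 3, 10, 8, 6, 13), (14, 4, 7, 14, 8, 8, 11), (7, 12, 0, 10, 1, 15, 14))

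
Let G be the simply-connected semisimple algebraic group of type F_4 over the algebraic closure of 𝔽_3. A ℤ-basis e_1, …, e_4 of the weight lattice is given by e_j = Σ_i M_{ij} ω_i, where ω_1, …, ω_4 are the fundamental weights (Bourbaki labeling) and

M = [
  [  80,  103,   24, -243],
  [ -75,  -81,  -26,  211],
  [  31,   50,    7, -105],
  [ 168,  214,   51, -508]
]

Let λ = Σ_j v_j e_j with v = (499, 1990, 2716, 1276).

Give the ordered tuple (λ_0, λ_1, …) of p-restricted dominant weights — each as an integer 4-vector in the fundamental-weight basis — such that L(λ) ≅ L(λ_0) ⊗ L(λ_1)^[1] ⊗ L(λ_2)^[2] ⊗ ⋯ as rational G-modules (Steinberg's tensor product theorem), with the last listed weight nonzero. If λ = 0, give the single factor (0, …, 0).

((0, 2, 1, 0), (2, 1, 0, 0))

Converting to the ω-basis (c_i = row i of M dotted with v = (499, 1990, 2716, 1276)):
  c_1 = (80)·(499) + (103)·(1990) + (24)·(2716) + (-243)·(1276) = 6
  c_2 = (-75)·(499) + (-81)·(1990) + (-26)·(2716) + (211)·(1276) = 5
  c_3 = (31)·(499) + (50)·(1990) + (7)·(2716) + (-105)·(1276) = 1
  c_4 = (168)·(499) + (214)·(1990) + (51)·(2716) + (-508)·(1276) = 0
p = 3; digits c_i = Σ_j d_{ij}·3^j, 0 ≤ d_{ij} < 3:
  c_1 = 6 = 0·3^0 + 2·3^1
  c_2 = 5 = 2·3^0 + 1·3^1
  c_3 = 1 = 1·3^0
  c_4 = 0
λ_0 = (0, 2, 1, 0)
λ_1 = (2, 1, 0, 0)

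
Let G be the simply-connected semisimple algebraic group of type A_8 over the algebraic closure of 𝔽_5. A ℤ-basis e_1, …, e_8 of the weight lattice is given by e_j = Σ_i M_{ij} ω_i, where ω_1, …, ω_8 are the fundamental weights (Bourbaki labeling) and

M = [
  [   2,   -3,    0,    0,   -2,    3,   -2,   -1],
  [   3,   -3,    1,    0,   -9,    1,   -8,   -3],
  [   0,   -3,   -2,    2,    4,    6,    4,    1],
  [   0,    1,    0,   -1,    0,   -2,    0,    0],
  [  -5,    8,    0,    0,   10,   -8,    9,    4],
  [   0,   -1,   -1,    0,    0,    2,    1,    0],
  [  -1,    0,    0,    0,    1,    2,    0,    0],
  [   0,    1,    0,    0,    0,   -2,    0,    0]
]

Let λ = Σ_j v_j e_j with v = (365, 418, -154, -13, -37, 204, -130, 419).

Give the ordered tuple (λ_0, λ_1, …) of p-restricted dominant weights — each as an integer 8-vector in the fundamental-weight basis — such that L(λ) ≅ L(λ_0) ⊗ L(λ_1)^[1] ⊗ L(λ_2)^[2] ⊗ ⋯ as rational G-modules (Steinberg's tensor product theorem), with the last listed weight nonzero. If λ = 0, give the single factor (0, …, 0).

((3, 2, 3, 3, 3, 4, 1, 0), (0, 1, 0, 4, 4, 2, 1, 2))

ω-coordinates c = M·v, v = (365, 418, -154, -13, -37, 204, -130, 419):
  c_1 = 2·365 + (-3)·(418) + (0)·(-154) + (0)·(-13) + (-2)·(-37) + 3·204 + (-2)·(-130) + (-1)·(419) = 3
  c_2 = 3·365 + (-3)·(418) + (1)·(-154) + (0)·(-13) + (-9)·(-37) + 1·204 + (-8)·(-130) + (-3)·(419) = 7
  c_3 = 0·365 + (-3)·(418) + (-2)·(-154) + (2)·(-13) + (4)·(-37) + 6·204 + (4)·(-130) + 1·419 = 3
  c_4 = 0·365 + 1·418 + (0)·(-154) + (-1)·(-13) + (0)·(-37) + (-2)·(204) + (0)·(-130) + 0·419 = 23
  c_5 = (-5)·(365) + 8·418 + (0)·(-154) + (0)·(-13) + (10)·(-37) + (-8)·(204) + (9)·(-130) + 4·419 = 23
  c_6 = 0·365 + (-1)·(418) + (-1)·(-154) + (0)·(-13) + (0)·(-37) + 2·204 + (1)·(-130) + 0·419 = 14
  c_7 = (-1)·(365) + 0·418 + (0)·(-154) + (0)·(-13) + (1)·(-37) + 2·204 + (0)·(-130) + 0·419 = 6
  c_8 = 0·365 + 1·418 + (0)·(-154) + (0)·(-13) + (0)·(-37) + (-2)·(204) + (0)·(-130) + 0·419 = 10
Expand coordinatewise in base 5:
  c_1 = 3 = 3·5^0
  c_2 = 7 = 2·5^0 + 1·5^1
  c_3 = 3 = 3·5^0
  c_4 = 23 = 3·5^0 + 4·5^1
  c_5 = 23 = 3·5^0 + 4·5^1
  c_6 = 14 = 4·5^0 + 2·5^1
  c_7 = 6 = 1·5^0 + 1·5^1
  c_8 = 10 = 0·5^0 + 2·5^1
λ_0 = (3, 2, 3, 3, 3, 4, 1, 0)
λ_1 = (0, 1, 0, 4, 4, 2, 1, 2)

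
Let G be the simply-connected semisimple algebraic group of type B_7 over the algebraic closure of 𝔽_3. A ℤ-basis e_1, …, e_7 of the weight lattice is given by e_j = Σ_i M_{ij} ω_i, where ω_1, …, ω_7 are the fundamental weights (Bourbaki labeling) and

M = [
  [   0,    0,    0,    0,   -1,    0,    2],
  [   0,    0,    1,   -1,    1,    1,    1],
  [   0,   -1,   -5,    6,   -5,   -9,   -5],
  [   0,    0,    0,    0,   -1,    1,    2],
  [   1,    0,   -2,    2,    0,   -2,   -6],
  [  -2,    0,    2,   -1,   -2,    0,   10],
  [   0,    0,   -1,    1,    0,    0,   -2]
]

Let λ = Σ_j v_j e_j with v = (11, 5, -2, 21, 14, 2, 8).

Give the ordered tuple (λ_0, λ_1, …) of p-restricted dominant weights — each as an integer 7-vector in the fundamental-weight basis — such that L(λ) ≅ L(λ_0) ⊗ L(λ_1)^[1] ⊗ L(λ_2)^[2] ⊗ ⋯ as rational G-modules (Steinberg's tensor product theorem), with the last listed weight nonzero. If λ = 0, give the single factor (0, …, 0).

ω-coordinates c = M·v, v = (11, 5, -2, 21, 14, 2, 8):
  c_1 = 0·11 + 0·5 + (0)·(-2) + 0·21 + (-1)·(14) + 0·2 + 2·8 = 2
  c_2 = 0·11 + 0·5 + (1)·(-2) + (-1)·(21) + 1·14 + 1·2 + 1·8 = 1
  c_3 = 0·11 + (-1)·(5) + (-5)·(-2) + 6·21 + (-5)·(14) + (-9)·(2) + (-5)·(8) = 3
  c_4 = 0·11 + 0·5 + (0)·(-2) + 0·21 + (-1)·(14) + 1·2 + 2·8 = 4
  c_5 = 1·11 + 0·5 + (-2)·(-2) + 2·21 + 0·14 + (-2)·(2) + (-6)·(8) = 5
  c_6 = (-2)·(11) + 0·5 + (2)·(-2) + (-1)·(21) + (-2)·(14) + 0·2 + 10·8 = 5
  c_7 = 0·11 + 0·5 + (-1)·(-2) + 1·21 + 0·14 + 0·2 + (-2)·(8) = 7
Writing each c_i in base p = 3:
  c_1 = 2 = 2·3^0
  c_2 = 1 = 1·3^0
  c_3 = 3 = 0·3^0 + 1·3^1
  c_4 = 4 = 1·3^0 + 1·3^1
  c_5 = 5 = 2·3^0 + 1·3^1
  c_6 = 5 = 2·3^0 + 1·3^1
  c_7 = 7 = 1·3^0 + 2·3^1
λ_0 = (2, 1, 0, 1, 2, 2, 1)
λ_1 = (0, 0, 1, 1, 1, 1, 2)

((2, 1, 0, 1, 2, 2, 1), (0, 0, 1, 1, 1, 1, 2))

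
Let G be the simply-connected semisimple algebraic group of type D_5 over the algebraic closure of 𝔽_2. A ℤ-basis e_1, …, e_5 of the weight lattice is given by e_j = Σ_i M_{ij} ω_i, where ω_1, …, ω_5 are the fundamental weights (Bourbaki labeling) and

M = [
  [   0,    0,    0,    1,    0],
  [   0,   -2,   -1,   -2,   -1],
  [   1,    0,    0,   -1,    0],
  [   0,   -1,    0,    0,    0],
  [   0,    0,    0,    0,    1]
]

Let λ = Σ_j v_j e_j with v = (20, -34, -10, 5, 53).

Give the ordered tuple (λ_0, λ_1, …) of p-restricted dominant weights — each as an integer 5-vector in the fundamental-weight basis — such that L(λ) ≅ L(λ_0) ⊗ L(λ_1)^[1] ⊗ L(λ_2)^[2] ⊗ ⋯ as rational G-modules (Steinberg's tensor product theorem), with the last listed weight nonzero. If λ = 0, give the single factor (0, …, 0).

ω-coordinates c = M·v, v = (20, -34, -10, 5, 53):
  c_1 = 0·20 + (0)·(-34) + (0)·(-10) + 1·5 + 0·53 = 5
  c_2 = 0·20 + (-2)·(-34) + (-1)·(-10) + (-2)·(5) + (-1)·(53) = 15
  c_3 = 1·20 + (0)·(-34) + (0)·(-10) + (-1)·(5) + 0·53 = 15
  c_4 = 0·20 + (-1)·(-34) + (0)·(-10) + 0·5 + 0·53 = 34
  c_5 = 0·20 + (0)·(-34) + (0)·(-10) + 0·5 + 1·53 = 53
Base-2 expansion of each c_i:
  c_1 = 5 = 1·2^0 + 0·2^1 + 1·2^2
  c_2 = 15 = 1·2^0 + 1·2^1 + 1·2^2 + 1·2^3
  c_3 = 15 = 1·2^0 + 1·2^1 + 1·2^2 + 1·2^3
  c_4 = 34 = 0·2^0 + 1·2^1 + 0·2^2 + 0·2^3 + 0·2^4 + 1·2^5
  c_5 = 53 = 1·2^0 + 0·2^1 + 1·2^2 + 0·2^3 + 1·2^4 + 1·2^5
λ_0 = (1, 1, 1, 0, 1)
λ_1 = (0, 1, 1, 1, 0)
λ_2 = (1, 1, 1, 0, 1)
λ_3 = (0, 1, 1, 0, 0)
λ_4 = (0, 0, 0, 0, 1)
λ_5 = (0, 0, 0, 1, 1)

((1, 1, 1, 0, 1), (0, 1, 1, 1, 0), (1, 1, 1, 0, 1), (0, 1, 1, 0, 0), (0, 0, 0, 0, 1), (0, 0, 0, 1, 1))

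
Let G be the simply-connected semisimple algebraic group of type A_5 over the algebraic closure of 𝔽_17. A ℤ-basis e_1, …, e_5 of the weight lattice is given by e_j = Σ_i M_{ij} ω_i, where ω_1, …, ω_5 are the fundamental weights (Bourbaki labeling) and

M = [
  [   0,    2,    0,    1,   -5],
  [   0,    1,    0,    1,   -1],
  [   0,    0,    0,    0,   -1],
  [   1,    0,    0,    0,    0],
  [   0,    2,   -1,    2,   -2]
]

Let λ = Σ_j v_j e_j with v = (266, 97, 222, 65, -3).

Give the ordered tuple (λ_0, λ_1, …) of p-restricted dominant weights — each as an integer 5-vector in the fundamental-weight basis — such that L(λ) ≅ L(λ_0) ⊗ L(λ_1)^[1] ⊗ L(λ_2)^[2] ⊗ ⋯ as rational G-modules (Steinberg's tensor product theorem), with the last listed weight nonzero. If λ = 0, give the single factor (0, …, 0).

Converting to the ω-basis (c_i = row i of M dotted with v = (266, 97, 222, 65, -3)):
  c_1 = 0·266 + 2·97 + 0·222 + 1·65 + (-5)·(-3) = 274
  c_2 = 0·266 + 1·97 + 0·222 + 1·65 + (-1)·(-3) = 165
  c_3 = 0·266 + 0·97 + 0·222 + 0·65 + (-1)·(-3) = 3
  c_4 = 1·266 + 0·97 + 0·222 + 0·65 + (0)·(-3) = 266
  c_5 = 0·266 + 2·97 + (-1)·(222) + 2·65 + (-2)·(-3) = 108
p = 17; digits c_i = Σ_j d_{ij}·17^j, 0 ≤ d_{ij} < 17:
  c_1 = 274 = 2·17^0 + 16·17^1
  c_2 = 165 = 12·17^0 + 9·17^1
  c_3 = 3 = 3·17^0
  c_4 = 266 = 11·17^0 + 15·17^1
  c_5 = 108 = 6·17^0 + 6·17^1
p-restricted factor λ_0 = (2, 12, 3, 11, 6)
p-restricted factor λ_1 = (16, 9, 0, 15, 6)

((2, 12, 3, 11, 6), (16, 9, 0, 15, 6))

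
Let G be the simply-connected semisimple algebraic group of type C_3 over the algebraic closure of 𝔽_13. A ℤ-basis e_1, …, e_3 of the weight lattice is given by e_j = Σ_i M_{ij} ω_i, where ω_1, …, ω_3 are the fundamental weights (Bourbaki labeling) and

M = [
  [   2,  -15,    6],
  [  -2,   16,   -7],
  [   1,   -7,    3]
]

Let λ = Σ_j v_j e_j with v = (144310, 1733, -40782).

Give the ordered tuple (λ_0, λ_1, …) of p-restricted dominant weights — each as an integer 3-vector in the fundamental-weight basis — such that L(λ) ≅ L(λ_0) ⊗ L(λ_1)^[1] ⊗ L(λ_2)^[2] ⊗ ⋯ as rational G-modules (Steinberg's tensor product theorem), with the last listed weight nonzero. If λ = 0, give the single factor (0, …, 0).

Compute c_i = Σ_j M_{ij} v_j with v = (144310, 1733, -40782):
  c_1 = 2*144310 + -15*1733 + 6*-40782 = 17933
  c_2 = -2*144310 + 16*1733 + -7*-40782 = 24582
  c_3 = 1*144310 + -7*1733 + 3*-40782 = 9833
Base-13 expansion of each c_i:
  c_1 = 17933 = 6·13^0 + 1·13^1 + 2·13^2 + 8·13^3
  c_2 = 24582 = 12·13^0 + 5·13^1 + 2·13^2 + 11·13^3
  c_3 = 9833 = 5·13^0 + 2·13^1 + 6·13^2 + 4·13^3
λ_0 = (6, 12, 5)
λ_1 = (1, 5, 2)
λ_2 = (2, 2, 6)
λ_3 = (8, 11, 4)

((6, 12, 5), (1, 5, 2), (2, 2, 6), (8, 11, 4))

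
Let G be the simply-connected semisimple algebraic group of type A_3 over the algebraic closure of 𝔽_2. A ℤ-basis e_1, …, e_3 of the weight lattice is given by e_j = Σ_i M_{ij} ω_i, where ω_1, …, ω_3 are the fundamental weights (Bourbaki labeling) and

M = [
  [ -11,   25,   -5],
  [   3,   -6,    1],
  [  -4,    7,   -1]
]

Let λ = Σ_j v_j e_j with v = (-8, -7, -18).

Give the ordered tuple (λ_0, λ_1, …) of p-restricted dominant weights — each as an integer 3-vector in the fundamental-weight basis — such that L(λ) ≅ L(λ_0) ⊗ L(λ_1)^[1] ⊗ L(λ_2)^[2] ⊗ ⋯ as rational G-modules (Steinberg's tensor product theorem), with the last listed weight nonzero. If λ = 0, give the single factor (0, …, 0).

Compute c_i = Σ_j M_{ij} v_j with v = (-8, -7, -18):
  c_1 = (-11)·(-8) + (25)·(-7) + (-5)·(-18) = 3
  c_2 = (3)·(-8) + (-6)·(-7) + (1)·(-18) = 0
  c_3 = (-4)·(-8) + (7)·(-7) + (-1)·(-18) = 1
p = 2; digits c_i = Σ_j d_{ij}·2^j, 0 ≤ d_{ij} < 2:
  c_1 = 3 = 1·2^0 + 1·2^1
  c_2 = 0
  c_3 = 1 = 1·2^0
Factor λ_0 = (1, 0, 1)
Factor λ_1 = (1, 0, 0)

((1, 0, 1), (1, 0, 0))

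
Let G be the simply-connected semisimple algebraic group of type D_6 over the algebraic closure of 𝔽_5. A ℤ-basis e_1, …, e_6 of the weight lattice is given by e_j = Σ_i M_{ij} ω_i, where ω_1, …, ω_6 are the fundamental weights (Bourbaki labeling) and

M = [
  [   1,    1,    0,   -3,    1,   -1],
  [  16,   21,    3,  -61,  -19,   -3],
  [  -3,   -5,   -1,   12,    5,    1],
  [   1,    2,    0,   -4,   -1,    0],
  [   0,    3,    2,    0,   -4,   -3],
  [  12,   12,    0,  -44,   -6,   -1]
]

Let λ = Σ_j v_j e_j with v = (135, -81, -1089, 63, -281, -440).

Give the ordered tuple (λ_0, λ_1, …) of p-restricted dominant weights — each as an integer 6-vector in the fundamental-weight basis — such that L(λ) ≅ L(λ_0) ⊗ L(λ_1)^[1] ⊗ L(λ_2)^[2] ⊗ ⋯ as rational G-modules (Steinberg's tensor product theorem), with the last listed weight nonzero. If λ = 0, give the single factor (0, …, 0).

((4, 3, 0, 2, 3, 2), (4, 1, 0, 0, 4, 0))

In the fundamental-weight basis, λ has coordinates c = M·v (v = (135, -81, -1089, 63, -281, -440)):
  c_1 = 1·135 + (1)·(-81) + (0)·(-1089) + (-3)·(63) + (1)·(-281) + (-1)·(-440) = 24
  c_2 = 16·135 + (21)·(-81) + (3)·(-1089) + (-61)·(63) + (-19)·(-281) + (-3)·(-440) = 8
  c_3 = (-3)·(135) + (-5)·(-81) + (-1)·(-1089) + 12·63 + (5)·(-281) + (1)·(-440) = 0
  c_4 = 1·135 + (2)·(-81) + (0)·(-1089) + (-4)·(63) + (-1)·(-281) + (0)·(-440) = 2
  c_5 = 0·135 + (3)·(-81) + (2)·(-1089) + 0·63 + (-4)·(-281) + (-3)·(-440) = 23
  c_6 = 12·135 + (12)·(-81) + (0)·(-1089) + (-44)·(63) + (-6)·(-281) + (-1)·(-440) = 2
Base-5 expansion of each c_i:
  c_1 = 24 = 4·5^0 + 4·5^1
  c_2 = 8 = 3·5^0 + 1·5^1
  c_3 = 0
  c_4 = 2 = 2·5^0
  c_5 = 23 = 3·5^0 + 4·5^1
  c_6 = 2 = 2·5^0
λ_0 = (4, 3, 0, 2, 3, 2)
λ_1 = (4, 1, 0, 0, 4, 0)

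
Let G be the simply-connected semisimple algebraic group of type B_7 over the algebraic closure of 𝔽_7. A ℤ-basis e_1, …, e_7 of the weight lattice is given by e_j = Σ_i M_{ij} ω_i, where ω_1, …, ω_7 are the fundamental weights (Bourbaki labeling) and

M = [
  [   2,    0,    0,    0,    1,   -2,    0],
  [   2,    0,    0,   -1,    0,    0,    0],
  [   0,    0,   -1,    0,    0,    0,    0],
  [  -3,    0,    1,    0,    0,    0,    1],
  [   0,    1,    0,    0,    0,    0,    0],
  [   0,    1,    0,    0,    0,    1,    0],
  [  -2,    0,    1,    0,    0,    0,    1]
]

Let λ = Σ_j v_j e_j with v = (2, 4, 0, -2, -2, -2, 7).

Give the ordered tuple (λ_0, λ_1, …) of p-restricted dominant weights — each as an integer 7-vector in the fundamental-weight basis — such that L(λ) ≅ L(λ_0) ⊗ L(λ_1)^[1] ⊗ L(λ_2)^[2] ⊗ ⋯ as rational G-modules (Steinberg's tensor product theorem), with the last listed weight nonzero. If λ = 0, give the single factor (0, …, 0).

Converting to the ω-basis (c_i = row i of M dotted with v = (2, 4, 0, -2, -2, -2, 7)):
  c_1 = 2·2 + 0·4 + 0·0 + (0)·(-2) + (1)·(-2) + (-2)·(-2) + 0·7 = 6
  c_2 = 2·2 + 0·4 + 0·0 + (-1)·(-2) + (0)·(-2) + (0)·(-2) + 0·7 = 6
  c_3 = 0·2 + 0·4 + (-1)·(0) + (0)·(-2) + (0)·(-2) + (0)·(-2) + 0·7 = 0
  c_4 = (-3)·(2) + 0·4 + 1·0 + (0)·(-2) + (0)·(-2) + (0)·(-2) + 1·7 = 1
  c_5 = 0·2 + 1·4 + 0·0 + (0)·(-2) + (0)·(-2) + (0)·(-2) + 0·7 = 4
  c_6 = 0·2 + 1·4 + 0·0 + (0)·(-2) + (0)·(-2) + (1)·(-2) + 0·7 = 2
  c_7 = (-2)·(2) + 0·4 + 1·0 + (0)·(-2) + (0)·(-2) + (0)·(-2) + 1·7 = 3
Writing each c_i in base p = 7:
  c_1 = 6 = 6·7^0
  c_2 = 6 = 6·7^0
  c_3 = 0
  c_4 = 1 = 1·7^0
  c_5 = 4 = 4·7^0
  c_6 = 2 = 2·7^0
  c_7 = 3 = 3·7^0
λ_0 = (6, 6, 0, 1, 4, 2, 3)

((6, 6, 0, 1, 4, 2, 3),)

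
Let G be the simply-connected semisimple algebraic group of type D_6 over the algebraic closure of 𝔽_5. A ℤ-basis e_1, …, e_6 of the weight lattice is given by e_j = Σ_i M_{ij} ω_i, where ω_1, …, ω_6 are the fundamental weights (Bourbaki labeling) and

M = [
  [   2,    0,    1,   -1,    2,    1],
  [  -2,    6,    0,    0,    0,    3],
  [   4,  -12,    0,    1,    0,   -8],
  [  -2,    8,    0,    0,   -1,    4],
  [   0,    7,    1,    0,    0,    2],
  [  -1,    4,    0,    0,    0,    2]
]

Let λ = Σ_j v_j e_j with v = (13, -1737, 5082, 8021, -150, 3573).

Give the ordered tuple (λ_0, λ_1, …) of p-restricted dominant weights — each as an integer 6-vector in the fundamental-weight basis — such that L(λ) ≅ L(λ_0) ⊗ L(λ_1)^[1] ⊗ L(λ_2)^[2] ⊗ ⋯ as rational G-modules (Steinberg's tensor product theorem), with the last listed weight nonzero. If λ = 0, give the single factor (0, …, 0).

Change of basis e → ω: c = M·v where v = (13, -1737, 5082, 8021, -150, 3573):
  c_1 = 2*13 + 0*-1737 + 1*5082 + -1*8021 + 2*-150 + 1*3573 = 360
  c_2 = -2*13 + 6*-1737 + 0*5082 + 0*8021 + 0*-150 + 3*3573 = 271
  c_3 = 4*13 + -12*-1737 + 0*5082 + 1*8021 + 0*-150 + -8*3573 = 333
  c_4 = -2*13 + 8*-1737 + 0*5082 + 0*8021 + -1*-150 + 4*3573 = 520
  c_5 = 0*13 + 7*-1737 + 1*5082 + 0*8021 + 0*-150 + 2*3573 = 69
  c_6 = -1*13 + 4*-1737 + 0*5082 + 0*8021 + 0*-150 + 2*3573 = 185
p = 5; digits c_i = Σ_j d_{ij}·5^j, 0 ≤ d_{ij} < 5:
  c_1 = 360 = 0·5^0 + 2·5^1 + 4·5^2 + 2·5^3
  c_2 = 271 = 1·5^0 + 4·5^1 + 0·5^2 + 2·5^3
  c_3 = 333 = 3·5^0 + 1·5^1 + 3·5^2 + 2·5^3
  c_4 = 520 = 0·5^0 + 4·5^1 + 0·5^2 + 4·5^3
  c_5 = 69 = 4·5^0 + 3·5^1 + 2·5^2
  c_6 = 185 = 0·5^0 + 2·5^1 + 2·5^2 + 1·5^3
p-restricted factor λ_0 = (0, 1, 3, 0, 4, 0)
p-restricted factor λ_1 = (2, 4, 1, 4, 3, 2)
p-restricted factor λ_2 = (4, 0, 3, 0, 2, 2)
p-restricted factor λ_3 = (2, 2, 2, 4, 0, 1)

((0, 1, 3, 0, 4, 0), (2, 4, 1, 4, 3, 2), (4, 0, 3, 0, 2, 2), (2, 2, 2, 4, 0, 1))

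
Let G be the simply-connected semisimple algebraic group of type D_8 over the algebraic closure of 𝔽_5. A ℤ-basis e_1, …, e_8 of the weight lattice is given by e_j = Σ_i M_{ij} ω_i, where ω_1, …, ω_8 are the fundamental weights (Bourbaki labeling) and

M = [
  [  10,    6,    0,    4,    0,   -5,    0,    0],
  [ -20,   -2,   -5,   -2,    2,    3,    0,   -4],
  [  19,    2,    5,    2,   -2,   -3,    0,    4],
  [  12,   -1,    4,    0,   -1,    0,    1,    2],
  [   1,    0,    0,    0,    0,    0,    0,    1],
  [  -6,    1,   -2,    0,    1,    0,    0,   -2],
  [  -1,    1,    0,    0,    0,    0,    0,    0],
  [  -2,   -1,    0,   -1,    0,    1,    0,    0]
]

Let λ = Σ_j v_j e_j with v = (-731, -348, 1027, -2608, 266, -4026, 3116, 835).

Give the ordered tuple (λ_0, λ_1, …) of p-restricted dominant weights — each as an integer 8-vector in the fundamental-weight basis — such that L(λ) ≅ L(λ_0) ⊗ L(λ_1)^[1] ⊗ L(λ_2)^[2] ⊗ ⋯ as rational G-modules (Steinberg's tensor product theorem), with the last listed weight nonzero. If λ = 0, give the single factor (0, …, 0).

((0, 1, 0, 4, 4, 0, 3, 2), (0, 2, 4, 0, 0, 1, 1, 3), (2, 0, 3, 3, 4, 3, 0, 0), (2, 4, 1, 1, 0, 4, 3, 3))

Converting to the ω-basis (c_i = row i of M dotted with v = (-731, -348, 1027, -2608, 266, -4026, 3116, 835)):
  c_1 = (10)·(-731) + (6)·(-348) + (0)·(1027) + (4)·(-2608) + (0)·(266) + (-5)·(-4026) + (0)·(3116) + (0)·(835) = 300
  c_2 = (-20)·(-731) + (-2)·(-348) + (-5)·(1027) + (-2)·(-2608) + (2)·(266) + (3)·(-4026) + (0)·(3116) + (-4)·(835) = 511
  c_3 = (19)·(-731) + (2)·(-348) + (5)·(1027) + (2)·(-2608) + (-2)·(266) + (-3)·(-4026) + (0)·(3116) + (4)·(835) = 220
  c_4 = (12)·(-731) + (-1)·(-348) + (4)·(1027) + (0)·(-2608) + (-1)·(266) + (0)·(-4026) + (1)·(3116) + (2)·(835) = 204
  c_5 = (1)·(-731) + (0)·(-348) + (0)·(1027) + (0)·(-2608) + (0)·(266) + (0)·(-4026) + (0)·(3116) + (1)·(835) = 104
  c_6 = (-6)·(-731) + (1)·(-348) + (-2)·(1027) + (0)·(-2608) + (1)·(266) + (0)·(-4026) + (0)·(3116) + (-2)·(835) = 580
  c_7 = (-1)·(-731) + (1)·(-348) + (0)·(1027) + (0)·(-2608) + (0)·(266) + (0)·(-4026) + (0)·(3116) + (0)·(835) = 383
  c_8 = (-2)·(-731) + (-1)·(-348) + (0)·(1027) + (-1)·(-2608) + (0)·(266) + (1)·(-4026) + (0)·(3116) + (0)·(835) = 392
Expand coordinatewise in base 5:
  c_1 = 300 = 0·5^0 + 0·5^1 + 2·5^2 + 2·5^3
  c_2 = 511 = 1·5^0 + 2·5^1 + 0·5^2 + 4·5^3
  c_3 = 220 = 0·5^0 + 4·5^1 + 3·5^2 + 1·5^3
  c_4 = 204 = 4·5^0 + 0·5^1 + 3·5^2 + 1·5^3
  c_5 = 104 = 4·5^0 + 0·5^1 + 4·5^2
  c_6 = 580 = 0·5^0 + 1·5^1 + 3·5^2 + 4·5^3
  c_7 = 383 = 3·5^0 + 1·5^1 + 0·5^2 + 3·5^3
  c_8 = 392 = 2·5^0 + 3·5^1 + 0·5^2 + 3·5^3
λ_0 = (0, 1, 0, 4, 4, 0, 3, 2)
λ_1 = (0, 2, 4, 0, 0, 1, 1, 3)
λ_2 = (2, 0, 3, 3, 4, 3, 0, 0)
λ_3 = (2, 4, 1, 1, 0, 4, 3, 3)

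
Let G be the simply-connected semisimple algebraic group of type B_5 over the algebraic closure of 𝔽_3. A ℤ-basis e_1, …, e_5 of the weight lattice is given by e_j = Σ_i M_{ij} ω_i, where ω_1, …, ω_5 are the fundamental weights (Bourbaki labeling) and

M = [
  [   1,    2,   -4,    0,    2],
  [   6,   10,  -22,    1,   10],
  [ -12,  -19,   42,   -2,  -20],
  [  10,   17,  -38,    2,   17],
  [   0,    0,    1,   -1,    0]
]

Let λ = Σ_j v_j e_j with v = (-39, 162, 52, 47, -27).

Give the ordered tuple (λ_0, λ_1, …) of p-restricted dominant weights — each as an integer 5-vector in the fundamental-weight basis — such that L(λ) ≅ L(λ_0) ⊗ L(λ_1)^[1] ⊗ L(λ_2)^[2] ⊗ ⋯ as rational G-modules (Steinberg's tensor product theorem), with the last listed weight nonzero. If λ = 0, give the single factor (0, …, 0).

In the fundamental-weight basis, λ has coordinates c = M·v (v = (-39, 162, 52, 47, -27)):
  c_1 = (1)·(-39) + (2)·(162) + (-4)·(52) + (0)·(47) + (2)·(-27) = 23
  c_2 = (6)·(-39) + (10)·(162) + (-22)·(52) + (1)·(47) + (10)·(-27) = 19
  c_3 = (-12)·(-39) + (-19)·(162) + (42)·(52) + (-2)·(47) + (-20)·(-27) = 20
  c_4 = (10)·(-39) + (17)·(162) + (-38)·(52) + (2)·(47) + (17)·(-27) = 23
  c_5 = (0)·(-39) + (0)·(162) + (1)·(52) + (-1)·(47) + (0)·(-27) = 5
Expand coordinatewise in base 3:
  c_1 = 23 = 2·3^0 + 1·3^1 + 2·3^2
  c_2 = 19 = 1·3^0 + 0·3^1 + 2·3^2
  c_3 = 20 = 2·3^0 + 0·3^1 + 2·3^2
  c_4 = 23 = 2·3^0 + 1·3^1 + 2·3^2
  c_5 = 5 = 2·3^0 + 1·3^1
Factor λ_0 = (2, 1, 2, 2, 2)
Factor λ_1 = (1, 0, 0, 1, 1)
Factor λ_2 = (2, 2, 2, 2, 0)

((2, 1, 2, 2, 2), (1, 0, 0, 1, 1), (2, 2, 2, 2, 0))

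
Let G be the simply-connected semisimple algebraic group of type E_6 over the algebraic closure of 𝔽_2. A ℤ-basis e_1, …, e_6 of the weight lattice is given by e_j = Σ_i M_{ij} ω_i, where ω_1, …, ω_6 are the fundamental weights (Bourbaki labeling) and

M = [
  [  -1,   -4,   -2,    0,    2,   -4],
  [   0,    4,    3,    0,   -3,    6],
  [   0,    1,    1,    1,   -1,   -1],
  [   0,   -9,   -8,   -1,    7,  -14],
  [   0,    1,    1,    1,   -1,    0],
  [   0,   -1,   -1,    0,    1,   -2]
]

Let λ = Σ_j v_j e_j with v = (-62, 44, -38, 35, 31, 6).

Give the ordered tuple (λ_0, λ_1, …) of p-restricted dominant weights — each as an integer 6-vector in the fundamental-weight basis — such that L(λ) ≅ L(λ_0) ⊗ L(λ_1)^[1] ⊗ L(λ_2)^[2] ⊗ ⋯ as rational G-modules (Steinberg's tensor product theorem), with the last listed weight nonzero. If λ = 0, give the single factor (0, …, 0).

ω-coordinates c = M·v, v = (-62, 44, -38, 35, 31, 6):
  c_1 = (-1)·(-62) + (-4)·(44) + (-2)·(-38) + 0·35 + 2·31 + (-4)·(6) = 0
  c_2 = (0)·(-62) + 4·44 + (3)·(-38) + 0·35 + (-3)·(31) + 6·6 = 5
  c_3 = (0)·(-62) + 1·44 + (1)·(-38) + 1·35 + (-1)·(31) + (-1)·(6) = 4
  c_4 = (0)·(-62) + (-9)·(44) + (-8)·(-38) + (-1)·(35) + 7·31 + (-14)·(6) = 6
  c_5 = (0)·(-62) + 1·44 + (1)·(-38) + 1·35 + (-1)·(31) + 0·6 = 10
  c_6 = (0)·(-62) + (-1)·(44) + (-1)·(-38) + 0·35 + 1·31 + (-2)·(6) = 13
Expand coordinatewise in base 2:
  c_1 = 0
  c_2 = 5 = 1·2^0 + 0·2^1 + 1·2^2
  c_3 = 4 = 0·2^0 + 0·2^1 + 1·2^2
  c_4 = 6 = 0·2^0 + 1·2^1 + 1·2^2
  c_5 = 10 = 0·2^0 + 1·2^1 + 0·2^2 + 1·2^3
  c_6 = 13 = 1·2^0 + 0·2^1 + 1·2^2 + 1·2^3
λ_0 = (0, 1, 0, 0, 0, 1)
λ_1 = (0, 0, 0, 1, 1, 0)
λ_2 = (0, 1, 1, 1, 0, 1)
λ_3 = (0, 0, 0, 0, 1, 1)

((0, 1, 0, 0, 0, 1), (0, 0, 0, 1, 1, 0), (0, 1, 1, 1, 0, 1), (0, 0, 0, 0, 1, 1))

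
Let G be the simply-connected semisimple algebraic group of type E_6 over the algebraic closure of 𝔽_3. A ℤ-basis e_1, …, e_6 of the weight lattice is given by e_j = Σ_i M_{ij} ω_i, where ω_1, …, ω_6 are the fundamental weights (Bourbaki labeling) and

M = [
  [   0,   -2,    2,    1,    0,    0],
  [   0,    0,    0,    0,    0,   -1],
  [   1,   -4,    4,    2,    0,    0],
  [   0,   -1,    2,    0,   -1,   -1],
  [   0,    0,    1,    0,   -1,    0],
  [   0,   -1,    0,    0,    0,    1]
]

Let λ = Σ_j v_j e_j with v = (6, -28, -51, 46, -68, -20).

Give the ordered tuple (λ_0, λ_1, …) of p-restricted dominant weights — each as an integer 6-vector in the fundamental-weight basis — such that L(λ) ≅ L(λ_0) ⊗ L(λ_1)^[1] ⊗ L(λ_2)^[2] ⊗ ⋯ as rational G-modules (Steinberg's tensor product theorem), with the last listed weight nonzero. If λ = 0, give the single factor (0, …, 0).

((0, 2, 0, 2, 2, 2), (0, 0, 2, 1, 2, 2), (0, 2, 0, 1, 1, 0))

ω-coordinates c = M·v, v = (6, -28, -51, 46, -68, -20):
  c_1 = (0)·(6) + (-2)·(-28) + (2)·(-51) + (1)·(46) + (0)·(-68) + (0)·(-20) = 0
  c_2 = (0)·(6) + (0)·(-28) + (0)·(-51) + (0)·(46) + (0)·(-68) + (-1)·(-20) = 20
  c_3 = (1)·(6) + (-4)·(-28) + (4)·(-51) + (2)·(46) + (0)·(-68) + (0)·(-20) = 6
  c_4 = (0)·(6) + (-1)·(-28) + (2)·(-51) + (0)·(46) + (-1)·(-68) + (-1)·(-20) = 14
  c_5 = (0)·(6) + (0)·(-28) + (1)·(-51) + (0)·(46) + (-1)·(-68) + (0)·(-20) = 17
  c_6 = (0)·(6) + (-1)·(-28) + (0)·(-51) + (0)·(46) + (0)·(-68) + (1)·(-20) = 8
p = 3; digits c_i = Σ_j d_{ij}·3^j, 0 ≤ d_{ij} < 3:
  c_1 = 0
  c_2 = 20 = 2·3^0 + 0·3^1 + 2·3^2
  c_3 = 6 = 0·3^0 + 2·3^1
  c_4 = 14 = 2·3^0 + 1·3^1 + 1·3^2
  c_5 = 17 = 2·3^0 + 2·3^1 + 1·3^2
  c_6 = 8 = 2·3^0 + 2·3^1
p-restricted factor λ_0 = (0, 2, 0, 2, 2, 2)
p-restricted factor λ_1 = (0, 0, 2, 1, 2, 2)
p-restricted factor λ_2 = (0, 2, 0, 1, 1, 0)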